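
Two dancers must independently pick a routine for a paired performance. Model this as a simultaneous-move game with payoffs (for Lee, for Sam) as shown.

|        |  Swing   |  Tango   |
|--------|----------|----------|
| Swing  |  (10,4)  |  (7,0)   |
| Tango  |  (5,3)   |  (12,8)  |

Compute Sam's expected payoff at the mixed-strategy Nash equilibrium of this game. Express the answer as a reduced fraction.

32/9

Lee mixes with probability p on Swing, chosen so Sam is indifferent: 4p + 3(1−p) = 0p + 8(1−p) gives p = 5/9.
Sam's expected payoff is 4·5/9 + 3·4/9 = 32/9.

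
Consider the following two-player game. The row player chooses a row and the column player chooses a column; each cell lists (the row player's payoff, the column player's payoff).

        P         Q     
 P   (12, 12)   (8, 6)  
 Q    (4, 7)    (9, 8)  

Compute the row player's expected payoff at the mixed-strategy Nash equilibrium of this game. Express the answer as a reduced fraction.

The column player mixes with probability q on P, chosen so the row player is indifferent: 12q + 8(1−q) = 4q + 9(1−q) gives q = 1/9.
The row player's expected payoff (from either row, since indifferent) is 12·1/9 + 8·8/9 = 76/9.

76/9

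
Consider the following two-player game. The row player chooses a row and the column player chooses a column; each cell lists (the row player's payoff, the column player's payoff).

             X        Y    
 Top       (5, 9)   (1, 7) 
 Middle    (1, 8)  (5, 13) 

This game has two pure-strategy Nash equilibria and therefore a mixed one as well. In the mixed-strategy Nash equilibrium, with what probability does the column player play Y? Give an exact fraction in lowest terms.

1/2

The column player's mix q on X must make the row player indifferent between Top and Middle.
The row player's payoff from Top: 5q + 1(1−q). From Middle: 1q + 5(1−q).
Set equal: 4q = 4(1−q) → q = 4/8 = 1/2.
Probability on Y is 1 − 1/2 = 1/2.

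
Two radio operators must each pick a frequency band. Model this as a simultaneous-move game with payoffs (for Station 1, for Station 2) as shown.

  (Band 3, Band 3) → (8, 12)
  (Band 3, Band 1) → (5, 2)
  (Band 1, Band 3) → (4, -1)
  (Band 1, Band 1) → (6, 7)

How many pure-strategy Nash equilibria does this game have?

2

Both Band 3: Station 1 gets 8 (best alternative 4); Station 2 gets 12 (best alternative 2). Neither deviates — NE.
Both Band 1: Station 1 gets 6 (best alternative 5); Station 2 gets 7 (best alternative -1). Neither deviates — NE.
(Band 3, Band 1) is not a NE: Station 1 would switch to Band 1 (6 > 5).
No other cell survives both best-response checks, so there are 2 pure NE.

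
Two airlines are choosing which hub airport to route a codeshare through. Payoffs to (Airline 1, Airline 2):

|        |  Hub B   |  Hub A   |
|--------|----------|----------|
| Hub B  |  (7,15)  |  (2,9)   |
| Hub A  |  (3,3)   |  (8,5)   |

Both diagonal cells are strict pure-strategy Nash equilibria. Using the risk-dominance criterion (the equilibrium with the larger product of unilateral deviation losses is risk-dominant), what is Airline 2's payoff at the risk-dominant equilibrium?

15

At both Hub B: Airline 1 loses 7 − 3 = 4 by deviating; Airline 2 loses 15 − 9 = 6. Product = 4·6 = 24.
At both Hub A: Airline 1 loses 8 − 2 = 6 by deviating; Airline 2 loses 5 − 3 = 2. Product = 6·2 = 12.
24 > 12, so both Hub B is risk-dominant. Airline 2's payoff there is 15.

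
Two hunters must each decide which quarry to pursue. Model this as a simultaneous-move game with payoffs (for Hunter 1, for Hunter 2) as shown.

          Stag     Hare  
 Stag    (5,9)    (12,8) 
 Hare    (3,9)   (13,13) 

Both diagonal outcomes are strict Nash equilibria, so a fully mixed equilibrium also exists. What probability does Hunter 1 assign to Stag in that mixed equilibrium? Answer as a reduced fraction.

Hunter 1's mix p on Stag must make Hunter 2 indifferent between Stag and Hare.
Hunter 2's payoff from Stag: 9p + 9(1−p). From Hare: 8p + 13(1−p).
Set equal: 1p = 4(1−p) → p = 4/5.

4/5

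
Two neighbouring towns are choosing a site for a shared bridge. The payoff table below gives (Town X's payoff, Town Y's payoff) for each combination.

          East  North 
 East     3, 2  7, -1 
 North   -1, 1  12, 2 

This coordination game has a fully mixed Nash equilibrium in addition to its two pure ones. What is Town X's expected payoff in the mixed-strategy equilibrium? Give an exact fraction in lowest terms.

Town Y mixes with probability q on East, chosen so Town X is indifferent: 3q + 7(1−q) = (-1)q + 12(1−q) gives q = 5/9.
Town X's expected payoff (from either row, since indifferent) is 3·5/9 + 7·4/9 = 43/9.

43/9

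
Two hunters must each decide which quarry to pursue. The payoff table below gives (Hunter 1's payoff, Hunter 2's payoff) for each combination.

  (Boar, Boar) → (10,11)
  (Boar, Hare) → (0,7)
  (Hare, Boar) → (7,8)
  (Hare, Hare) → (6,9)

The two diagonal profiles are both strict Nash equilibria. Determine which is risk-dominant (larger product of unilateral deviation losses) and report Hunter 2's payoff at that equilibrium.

At both Boar: Hunter 1 loses 10 − 7 = 3 by deviating; Hunter 2 loses 11 − 7 = 4. Product = 3·4 = 12.
At both Hare: Hunter 1 loses 6 − 0 = 6 by deviating; Hunter 2 loses 9 − 8 = 1. Product = 6·1 = 6.
12 > 6, so both Boar is risk-dominant. Hunter 2's payoff there is 11.

11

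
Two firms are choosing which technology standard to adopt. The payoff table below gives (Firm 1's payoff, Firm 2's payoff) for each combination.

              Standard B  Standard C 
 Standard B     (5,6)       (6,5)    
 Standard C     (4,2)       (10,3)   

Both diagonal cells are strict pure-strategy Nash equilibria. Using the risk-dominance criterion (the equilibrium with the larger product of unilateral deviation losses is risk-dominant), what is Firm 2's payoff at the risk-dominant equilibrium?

At both Standard B: Firm 1 loses 5 − 4 = 1 by deviating; Firm 2 loses 6 − 5 = 1. Product = 1·1 = 1.
At both Standard C: Firm 1 loses 10 − 6 = 4 by deviating; Firm 2 loses 3 − 2 = 1. Product = 4·1 = 4.
4 > 1, so both Standard C is risk-dominant. Firm 2's payoff there is 3.

3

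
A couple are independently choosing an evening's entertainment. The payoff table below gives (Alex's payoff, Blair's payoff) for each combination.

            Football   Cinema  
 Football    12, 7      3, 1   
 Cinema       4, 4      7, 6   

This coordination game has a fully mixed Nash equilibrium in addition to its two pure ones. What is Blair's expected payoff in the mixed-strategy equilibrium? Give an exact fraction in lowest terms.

Alex mixes with probability p on Football, chosen so Blair is indifferent: 7p + 4(1−p) = 1p + 6(1−p) gives p = 1/4.
Blair's expected payoff is 7·1/4 + 4·3/4 = 19/4.

19/4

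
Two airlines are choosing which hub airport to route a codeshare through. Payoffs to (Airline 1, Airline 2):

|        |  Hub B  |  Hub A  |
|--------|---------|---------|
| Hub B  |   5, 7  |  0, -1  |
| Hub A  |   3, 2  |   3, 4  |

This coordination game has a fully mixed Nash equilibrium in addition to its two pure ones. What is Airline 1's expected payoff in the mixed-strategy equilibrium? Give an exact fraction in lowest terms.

3

Airline 2 mixes with probability q on Hub B, chosen so Airline 1 is indifferent: 5q + 0(1−q) = 3q + 3(1−q) gives q = 3/5.
Airline 1's expected payoff (from either row, since indifferent) is 5·3/5 + 0·2/5 = 3.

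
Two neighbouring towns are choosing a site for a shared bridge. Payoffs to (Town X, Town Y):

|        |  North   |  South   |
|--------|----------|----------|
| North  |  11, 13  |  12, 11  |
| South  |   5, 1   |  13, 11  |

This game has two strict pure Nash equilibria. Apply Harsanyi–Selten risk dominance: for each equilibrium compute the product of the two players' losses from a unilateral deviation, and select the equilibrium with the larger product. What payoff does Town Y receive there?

At both North: Town X loses 11 − 5 = 6 by deviating; Town Y loses 13 − 11 = 2. Product = 6·2 = 12.
At both South: Town X loses 13 − 12 = 1 by deviating; Town Y loses 11 − 1 = 10. Product = 1·10 = 10.
12 > 10, so both North is risk-dominant. Town Y's payoff there is 13.

13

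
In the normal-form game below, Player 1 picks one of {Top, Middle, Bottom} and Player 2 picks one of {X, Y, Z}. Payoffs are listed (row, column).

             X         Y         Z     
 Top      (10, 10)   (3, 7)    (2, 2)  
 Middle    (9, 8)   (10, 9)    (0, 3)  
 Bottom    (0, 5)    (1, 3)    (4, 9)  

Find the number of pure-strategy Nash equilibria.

3

(Top, X): Player 1 gets 10 (best alternative 9); Player 2 gets 10 (best alternative 7). Neither deviates — NE.
(Middle, Y): Player 1 gets 10 (best alternative 3); Player 2 gets 9 (best alternative 8). Neither deviates — NE.
(Bottom, Z): Player 1 gets 4 (best alternative 2); Player 2 gets 9 (best alternative 5). Neither deviates — NE.
(Middle, Z) is not a NE: Player 1 would switch to Bottom (4 > 0).
No other cell survives both best-response checks, so there are 3 pure NE.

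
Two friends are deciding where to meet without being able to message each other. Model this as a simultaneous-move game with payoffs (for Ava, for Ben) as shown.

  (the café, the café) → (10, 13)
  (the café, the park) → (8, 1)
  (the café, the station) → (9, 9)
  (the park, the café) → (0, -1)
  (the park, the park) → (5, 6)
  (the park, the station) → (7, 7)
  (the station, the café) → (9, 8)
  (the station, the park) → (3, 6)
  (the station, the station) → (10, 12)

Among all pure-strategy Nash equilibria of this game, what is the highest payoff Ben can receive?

13

Both the café is a pure NE (Ava: 10 ≥ 9; Ben: 13 ≥ 9). Ben gets 13.
Both the station is a pure NE (Ava: 10 ≥ 9; Ben: 12 ≥ 8). Ben gets 12.
Every other cell has a profitable deviation for at least one player. Highest of {13, 12} is 13.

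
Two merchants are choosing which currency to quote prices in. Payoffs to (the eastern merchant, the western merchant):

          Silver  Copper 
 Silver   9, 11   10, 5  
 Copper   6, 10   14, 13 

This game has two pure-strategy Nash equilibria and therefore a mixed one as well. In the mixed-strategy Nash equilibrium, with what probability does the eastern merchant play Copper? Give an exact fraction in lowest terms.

The eastern merchant's mix p on Silver must make the western merchant indifferent between Silver and Copper.
The western merchant's payoff from Silver: 11p + 10(1−p). From Copper: 5p + 13(1−p).
Set equal: 6p = 3(1−p) → p = 3/9 = 1/3.
Probability on Copper is 1 − 1/3 = 2/3.

2/3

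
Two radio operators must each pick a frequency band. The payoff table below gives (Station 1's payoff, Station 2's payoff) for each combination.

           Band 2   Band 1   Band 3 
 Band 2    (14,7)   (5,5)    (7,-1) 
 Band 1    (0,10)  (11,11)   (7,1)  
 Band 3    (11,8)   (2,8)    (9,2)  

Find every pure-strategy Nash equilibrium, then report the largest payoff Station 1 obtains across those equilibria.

Both Band 2 is a pure NE (Station 1: 14 ≥ 11; Station 2: 7 ≥ 5). Station 1 gets 14.
Both Band 1 is a pure NE (Station 1: 11 ≥ 5; Station 2: 11 ≥ 10). Station 1 gets 11.
Every other cell has a profitable deviation for at least one player. Highest of {14, 11} is 14.

14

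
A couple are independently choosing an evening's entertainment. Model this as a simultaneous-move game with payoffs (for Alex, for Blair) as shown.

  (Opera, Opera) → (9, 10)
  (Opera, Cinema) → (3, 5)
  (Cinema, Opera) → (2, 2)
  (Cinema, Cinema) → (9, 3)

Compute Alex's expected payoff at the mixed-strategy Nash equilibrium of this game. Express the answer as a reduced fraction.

Blair mixes with probability q on Opera, chosen so Alex is indifferent: 9q + 3(1−q) = 2q + 9(1−q) gives q = 6/13.
Alex's expected payoff (from either row, since indifferent) is 9·6/13 + 3·7/13 = 75/13.

75/13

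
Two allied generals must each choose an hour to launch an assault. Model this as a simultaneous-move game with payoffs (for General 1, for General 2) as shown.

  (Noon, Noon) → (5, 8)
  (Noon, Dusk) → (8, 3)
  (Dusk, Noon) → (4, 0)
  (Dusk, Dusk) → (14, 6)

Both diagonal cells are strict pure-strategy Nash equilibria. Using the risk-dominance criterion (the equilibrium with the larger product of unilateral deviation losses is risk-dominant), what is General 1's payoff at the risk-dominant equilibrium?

At both Noon: General 1 loses 5 − 4 = 1 by deviating; General 2 loses 8 − 3 = 5. Product = 1·5 = 5.
At both Dusk: General 1 loses 14 − 8 = 6 by deviating; General 2 loses 6 − 0 = 6. Product = 6·6 = 36.
36 > 5, so both Dusk is risk-dominant. General 1's payoff there is 14.

14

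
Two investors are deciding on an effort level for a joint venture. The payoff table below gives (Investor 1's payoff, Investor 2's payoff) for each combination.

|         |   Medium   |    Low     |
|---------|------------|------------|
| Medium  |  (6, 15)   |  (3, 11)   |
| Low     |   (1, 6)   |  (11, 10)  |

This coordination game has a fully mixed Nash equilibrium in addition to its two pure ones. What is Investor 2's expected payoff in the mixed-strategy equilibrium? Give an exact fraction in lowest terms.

21/2

Investor 1 mixes with probability p on Medium, chosen so Investor 2 is indifferent: 15p + 6(1−p) = 11p + 10(1−p) gives p = 1/2.
Investor 2's expected payoff is 15·1/2 + 6·1/2 = 21/2.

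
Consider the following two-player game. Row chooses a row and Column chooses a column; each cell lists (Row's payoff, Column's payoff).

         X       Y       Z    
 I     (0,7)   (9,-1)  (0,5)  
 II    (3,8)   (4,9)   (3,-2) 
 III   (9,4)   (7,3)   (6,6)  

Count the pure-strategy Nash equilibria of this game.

1

(III, Z): Row gets 6 (best alternative 3); Column gets 6 (best alternative 4). Neither deviates — NE.
(I, X) is not a NE: Row would switch to III (9 > 0).
No other cell survives both best-response checks, so there is 1 pure NE.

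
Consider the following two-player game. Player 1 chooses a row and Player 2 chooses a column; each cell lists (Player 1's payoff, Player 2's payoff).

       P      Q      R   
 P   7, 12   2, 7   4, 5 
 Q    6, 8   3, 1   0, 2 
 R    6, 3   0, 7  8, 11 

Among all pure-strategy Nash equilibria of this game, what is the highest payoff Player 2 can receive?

Both P is a pure NE (Player 1: 7 ≥ 6; Player 2: 12 ≥ 7). Player 2 gets 12.
Both R is a pure NE (Player 1: 8 ≥ 4; Player 2: 11 ≥ 7). Player 2 gets 11.
Every other cell has a profitable deviation for at least one player. Highest of {12, 11} is 12.

12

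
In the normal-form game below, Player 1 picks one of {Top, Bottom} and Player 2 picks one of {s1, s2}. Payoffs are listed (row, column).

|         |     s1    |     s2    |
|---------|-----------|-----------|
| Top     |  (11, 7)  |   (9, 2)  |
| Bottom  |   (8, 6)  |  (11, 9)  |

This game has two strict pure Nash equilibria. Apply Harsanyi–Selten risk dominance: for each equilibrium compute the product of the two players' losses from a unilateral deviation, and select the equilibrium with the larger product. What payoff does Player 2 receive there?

At (Top, s1): Player 1 loses 11 − 8 = 3 by deviating; Player 2 loses 7 − 2 = 5. Product = 3·5 = 15.
At (Bottom, s2): Player 1 loses 11 − 9 = 2 by deviating; Player 2 loses 9 − 6 = 3. Product = 2·3 = 6.
15 > 6, so (Top, s1) is risk-dominant. Player 2's payoff there is 7.

7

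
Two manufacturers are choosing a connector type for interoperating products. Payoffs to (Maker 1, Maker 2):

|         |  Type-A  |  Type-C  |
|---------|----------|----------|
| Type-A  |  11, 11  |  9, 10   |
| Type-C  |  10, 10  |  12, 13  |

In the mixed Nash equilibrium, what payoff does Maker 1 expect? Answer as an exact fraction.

21/2

Maker 2 mixes with probability q on Type-A, chosen so Maker 1 is indifferent: 11q + 9(1−q) = 10q + 12(1−q) gives q = 3/4.
Maker 1's expected payoff (from either row, since indifferent) is 11·3/4 + 9·1/4 = 21/2.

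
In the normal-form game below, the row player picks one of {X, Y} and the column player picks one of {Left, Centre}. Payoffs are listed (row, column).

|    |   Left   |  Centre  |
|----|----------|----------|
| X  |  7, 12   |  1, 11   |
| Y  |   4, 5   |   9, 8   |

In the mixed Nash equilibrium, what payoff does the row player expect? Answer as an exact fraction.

The column player mixes with probability q on Left, chosen so the row player is indifferent: 7q + 1(1−q) = 4q + 9(1−q) gives q = 8/11.
The row player's expected payoff (from either row, since indifferent) is 7·8/11 + 1·3/11 = 59/11.

59/11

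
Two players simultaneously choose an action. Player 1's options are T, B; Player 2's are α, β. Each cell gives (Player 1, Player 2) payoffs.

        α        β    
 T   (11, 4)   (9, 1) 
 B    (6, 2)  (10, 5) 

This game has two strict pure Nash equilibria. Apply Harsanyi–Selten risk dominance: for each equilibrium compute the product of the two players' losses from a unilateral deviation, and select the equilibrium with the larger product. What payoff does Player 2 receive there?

4

At (T, α): Player 1 loses 11 − 6 = 5 by deviating; Player 2 loses 4 − 1 = 3. Product = 5·3 = 15.
At (B, β): Player 1 loses 10 − 9 = 1 by deviating; Player 2 loses 5 − 2 = 3. Product = 1·3 = 3.
15 > 3, so (T, α) is risk-dominant. Player 2's payoff there is 4.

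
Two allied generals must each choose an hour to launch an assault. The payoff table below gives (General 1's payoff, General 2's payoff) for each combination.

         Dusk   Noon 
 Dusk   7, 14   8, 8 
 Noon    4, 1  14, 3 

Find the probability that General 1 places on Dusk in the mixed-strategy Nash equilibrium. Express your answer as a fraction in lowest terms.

General 1's mix p on Dusk must make General 2 indifferent between Dusk and Noon.
General 2's payoff from Dusk: 14p + 1(1−p). From Noon: 8p + 3(1−p).
Set equal: 6p = 2(1−p) → p = 2/8 = 1/4.

1/4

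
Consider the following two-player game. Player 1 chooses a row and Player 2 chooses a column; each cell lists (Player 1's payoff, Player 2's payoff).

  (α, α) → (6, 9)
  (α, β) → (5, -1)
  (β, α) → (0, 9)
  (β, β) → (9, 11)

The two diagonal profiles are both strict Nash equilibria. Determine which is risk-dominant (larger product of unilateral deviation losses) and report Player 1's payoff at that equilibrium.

At both α: Player 1 loses 6 − 0 = 6 by deviating; Player 2 loses 9 − (-1) = 10. Product = 6·10 = 60.
At both β: Player 1 loses 9 − 5 = 4 by deviating; Player 2 loses 11 − 9 = 2. Product = 4·2 = 8.
60 > 8, so both α is risk-dominant. Player 1's payoff there is 6.

6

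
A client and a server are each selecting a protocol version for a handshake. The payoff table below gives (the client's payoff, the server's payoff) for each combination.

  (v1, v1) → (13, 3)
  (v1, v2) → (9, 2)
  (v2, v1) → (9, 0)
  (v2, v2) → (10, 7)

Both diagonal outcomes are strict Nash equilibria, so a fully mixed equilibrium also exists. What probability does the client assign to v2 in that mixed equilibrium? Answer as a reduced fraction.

1/8

The client's mix p on v1 must make the server indifferent between v1 and v2.
The server's payoff from v1: 3p + 0(1−p). From v2: 2p + 7(1−p).
Set equal: 1p = 7(1−p) → p = 7/8.
Probability on v2 is 1 − 7/8 = 1/8.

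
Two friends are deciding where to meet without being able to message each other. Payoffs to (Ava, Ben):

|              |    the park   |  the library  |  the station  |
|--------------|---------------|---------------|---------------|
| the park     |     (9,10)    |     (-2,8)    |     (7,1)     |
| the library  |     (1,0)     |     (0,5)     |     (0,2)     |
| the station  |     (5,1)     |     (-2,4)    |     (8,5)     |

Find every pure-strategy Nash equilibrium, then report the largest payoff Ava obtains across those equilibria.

Both the park is a pure NE (Ava: 9 ≥ 5; Ben: 10 ≥ 8). Ava gets 9.
Both the library is a pure NE (Ava: 0 ≥ -2; Ben: 5 ≥ 2). Ava gets 0.
Both the station is a pure NE (Ava: 8 ≥ 7; Ben: 5 ≥ 4). Ava gets 8.
Every other cell has a profitable deviation for at least one player. Highest of {9, 0, 8} is 9.

9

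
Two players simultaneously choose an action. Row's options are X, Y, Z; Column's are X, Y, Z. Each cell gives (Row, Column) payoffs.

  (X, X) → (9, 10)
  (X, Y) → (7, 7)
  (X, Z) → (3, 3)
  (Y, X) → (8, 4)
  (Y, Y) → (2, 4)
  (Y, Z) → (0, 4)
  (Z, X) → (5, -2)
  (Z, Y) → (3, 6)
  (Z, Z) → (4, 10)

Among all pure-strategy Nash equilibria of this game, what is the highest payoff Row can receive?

Both X is a pure NE (Row: 9 ≥ 8; Column: 10 ≥ 7). Row gets 9.
Both Z is a pure NE (Row: 4 ≥ 3; Column: 10 ≥ 6). Row gets 4.
Every other cell has a profitable deviation for at least one player. Highest of {9, 4} is 9.

9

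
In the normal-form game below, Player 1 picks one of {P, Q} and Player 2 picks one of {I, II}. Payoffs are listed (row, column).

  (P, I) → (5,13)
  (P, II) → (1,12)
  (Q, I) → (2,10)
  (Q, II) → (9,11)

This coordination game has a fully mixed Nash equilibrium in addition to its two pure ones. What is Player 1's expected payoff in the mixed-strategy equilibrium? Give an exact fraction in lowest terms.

Player 2 mixes with probability q on I, chosen so Player 1 is indifferent: 5q + 1(1−q) = 2q + 9(1−q) gives q = 8/11.
Player 1's expected payoff (from either row, since indifferent) is 5·8/11 + 1·3/11 = 43/11.

43/11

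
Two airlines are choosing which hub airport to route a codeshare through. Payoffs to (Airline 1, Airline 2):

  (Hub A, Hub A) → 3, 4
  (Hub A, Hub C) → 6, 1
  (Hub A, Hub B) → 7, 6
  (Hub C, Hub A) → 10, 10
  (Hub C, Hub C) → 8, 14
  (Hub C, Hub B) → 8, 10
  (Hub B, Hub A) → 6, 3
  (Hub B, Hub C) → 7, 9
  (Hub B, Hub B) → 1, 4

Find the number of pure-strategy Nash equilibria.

Both Hub C: Airline 1 gets 8 (best alternative 7); Airline 2 gets 14 (best alternative 10). Neither deviates — NE.
Both Hub A is not a NE: Airline 1 would switch to Hub C (10 > 3).
No other cell survives both best-response checks, so there is 1 pure NE.

1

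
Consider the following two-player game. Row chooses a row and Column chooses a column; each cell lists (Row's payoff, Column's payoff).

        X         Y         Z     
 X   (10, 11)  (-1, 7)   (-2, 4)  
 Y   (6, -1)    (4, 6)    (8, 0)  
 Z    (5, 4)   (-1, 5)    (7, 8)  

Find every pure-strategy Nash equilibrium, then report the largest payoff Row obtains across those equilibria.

Both X is a pure NE (Row: 10 ≥ 6; Column: 11 ≥ 7). Row gets 10.
Both Y is a pure NE (Row: 4 ≥ -1; Column: 6 ≥ 0). Row gets 4.
Every other cell has a profitable deviation for at least one player. Highest of {10, 4} is 10.

10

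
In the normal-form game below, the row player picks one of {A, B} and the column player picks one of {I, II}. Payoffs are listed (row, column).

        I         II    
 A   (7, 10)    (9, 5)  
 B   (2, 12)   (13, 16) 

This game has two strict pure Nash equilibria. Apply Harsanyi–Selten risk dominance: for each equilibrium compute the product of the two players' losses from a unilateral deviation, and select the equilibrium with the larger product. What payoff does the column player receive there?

10

At (A, I): the row player loses 7 − 2 = 5 by deviating; the column player loses 10 − 5 = 5. Product = 5·5 = 25.
At (B, II): the row player loses 13 − 9 = 4 by deviating; the column player loses 16 − 12 = 4. Product = 4·4 = 16.
25 > 16, so (A, I) is risk-dominant. The column player's payoff there is 10.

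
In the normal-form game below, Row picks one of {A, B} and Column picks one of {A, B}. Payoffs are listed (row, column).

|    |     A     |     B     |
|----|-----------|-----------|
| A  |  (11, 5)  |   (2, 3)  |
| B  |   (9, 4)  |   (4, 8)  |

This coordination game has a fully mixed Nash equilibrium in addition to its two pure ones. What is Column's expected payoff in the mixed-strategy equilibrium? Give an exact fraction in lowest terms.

Row mixes with probability p on A, chosen so Column is indifferent: 5p + 4(1−p) = 3p + 8(1−p) gives p = 2/3.
Column's expected payoff is 5·2/3 + 4·1/3 = 14/3.

14/3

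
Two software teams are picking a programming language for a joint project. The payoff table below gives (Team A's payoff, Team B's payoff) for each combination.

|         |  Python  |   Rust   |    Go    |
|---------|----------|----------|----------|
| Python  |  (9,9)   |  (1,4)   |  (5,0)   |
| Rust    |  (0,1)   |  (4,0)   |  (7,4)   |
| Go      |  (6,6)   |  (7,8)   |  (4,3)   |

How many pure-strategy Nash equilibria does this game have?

Both Python: Team A gets 9 (best alternative 6); Team B gets 9 (best alternative 4). Neither deviates — NE.
(Rust, Go): Team A gets 7 (best alternative 5); Team B gets 4 (best alternative 1). Neither deviates — NE.
(Go, Rust): Team A gets 7 (best alternative 4); Team B gets 8 (best alternative 6). Neither deviates — NE.
Both Go is not a NE: Team A would switch to Rust (7 > 4).
No other cell survives both best-response checks, so there are 3 pure NE.

3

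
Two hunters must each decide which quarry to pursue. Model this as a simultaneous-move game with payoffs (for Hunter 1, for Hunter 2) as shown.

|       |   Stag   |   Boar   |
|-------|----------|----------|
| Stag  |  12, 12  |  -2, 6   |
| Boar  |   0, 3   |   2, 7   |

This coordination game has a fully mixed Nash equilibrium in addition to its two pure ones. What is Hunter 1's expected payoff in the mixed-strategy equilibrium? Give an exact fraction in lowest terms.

3/2

Hunter 2 mixes with probability q on Stag, chosen so Hunter 1 is indifferent: 12q + (-2)(1−q) = 0q + 2(1−q) gives q = 1/4.
Hunter 1's expected payoff (from either row, since indifferent) is 12·1/4 + (-2)·3/4 = 3/2.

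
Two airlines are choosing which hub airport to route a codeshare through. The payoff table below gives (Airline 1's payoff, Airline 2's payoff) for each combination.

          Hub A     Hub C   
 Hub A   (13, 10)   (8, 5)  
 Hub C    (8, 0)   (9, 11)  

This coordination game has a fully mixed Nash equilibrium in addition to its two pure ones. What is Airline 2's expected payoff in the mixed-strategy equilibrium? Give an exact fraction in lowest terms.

55/8

Airline 1 mixes with probability p on Hub A, chosen so Airline 2 is indifferent: 10p + 0(1−p) = 5p + 11(1−p) gives p = 11/16.
Airline 2's expected payoff is 10·11/16 + 0·5/16 = 55/8.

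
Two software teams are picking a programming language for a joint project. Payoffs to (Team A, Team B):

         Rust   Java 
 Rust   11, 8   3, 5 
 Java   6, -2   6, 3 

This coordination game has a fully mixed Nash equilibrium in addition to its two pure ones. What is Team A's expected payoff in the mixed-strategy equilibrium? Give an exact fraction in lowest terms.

6

Team B mixes with probability q on Rust, chosen so Team A is indifferent: 11q + 3(1−q) = 6q + 6(1−q) gives q = 3/8.
Team A's expected payoff (from either row, since indifferent) is 11·3/8 + 3·5/8 = 6.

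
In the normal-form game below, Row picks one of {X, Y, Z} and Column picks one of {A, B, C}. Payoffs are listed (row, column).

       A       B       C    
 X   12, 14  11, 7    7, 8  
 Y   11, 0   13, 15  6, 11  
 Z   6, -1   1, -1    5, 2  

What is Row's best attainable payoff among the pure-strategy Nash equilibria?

(X, A) is a pure NE (Row: 12 ≥ 11; Column: 14 ≥ 8). Row gets 12.
(Y, B) is a pure NE (Row: 13 ≥ 11; Column: 15 ≥ 11). Row gets 13.
Every other cell has a profitable deviation for at least one player. Highest of {12, 13} is 13.

13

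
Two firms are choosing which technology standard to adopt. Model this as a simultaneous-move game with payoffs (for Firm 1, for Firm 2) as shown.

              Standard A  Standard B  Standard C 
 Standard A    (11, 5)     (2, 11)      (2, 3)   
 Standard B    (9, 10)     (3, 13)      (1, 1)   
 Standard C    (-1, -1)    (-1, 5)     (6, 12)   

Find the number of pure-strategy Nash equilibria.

2

Both Standard B: Firm 1 gets 3 (best alternative 2); Firm 2 gets 13 (best alternative 10). Neither deviates — NE.
Both Standard C: Firm 1 gets 6 (best alternative 2); Firm 2 gets 12 (best alternative 5). Neither deviates — NE.
Both Standard A is not a NE: Firm 2 would switch to Standard B (11 > 5).
No other cell survives both best-response checks, so there are 2 pure NE.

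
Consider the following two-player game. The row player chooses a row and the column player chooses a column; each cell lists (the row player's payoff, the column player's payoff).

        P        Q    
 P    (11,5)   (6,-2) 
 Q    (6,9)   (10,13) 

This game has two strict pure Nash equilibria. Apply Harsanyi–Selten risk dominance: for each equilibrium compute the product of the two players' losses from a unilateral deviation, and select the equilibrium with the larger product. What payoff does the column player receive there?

At both P: the row player loses 11 − 6 = 5 by deviating; the column player loses 5 − (-2) = 7. Product = 5·7 = 35.
At both Q: the row player loses 10 − 6 = 4 by deviating; the column player loses 13 − 9 = 4. Product = 4·4 = 16.
35 > 16, so both P is risk-dominant. The column player's payoff there is 5.

5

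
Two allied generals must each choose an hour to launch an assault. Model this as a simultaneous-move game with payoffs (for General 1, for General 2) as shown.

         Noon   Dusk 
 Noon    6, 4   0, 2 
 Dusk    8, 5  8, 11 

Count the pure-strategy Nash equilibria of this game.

Both Dusk: General 1 gets 8 (best alternative 0); General 2 gets 11 (best alternative 5). Neither deviates — NE.
Both Noon is not a NE: General 1 would switch to Dusk (8 > 6).
No other cell survives both best-response checks, so there is 1 pure NE.

1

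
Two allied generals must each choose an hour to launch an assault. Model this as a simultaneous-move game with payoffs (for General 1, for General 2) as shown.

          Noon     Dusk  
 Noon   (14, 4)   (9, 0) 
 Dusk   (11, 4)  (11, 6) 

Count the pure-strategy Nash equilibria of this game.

Both Noon: General 1 gets 14 (best alternative 11); General 2 gets 4 (best alternative 0). Neither deviates — NE.
Both Dusk: General 1 gets 11 (best alternative 9); General 2 gets 6 (best alternative 4). Neither deviates — NE.
(Noon, Dusk) is not a NE: General 1 would switch to Dusk (11 > 9).
No other cell survives both best-response checks, so there are 2 pure NE.

2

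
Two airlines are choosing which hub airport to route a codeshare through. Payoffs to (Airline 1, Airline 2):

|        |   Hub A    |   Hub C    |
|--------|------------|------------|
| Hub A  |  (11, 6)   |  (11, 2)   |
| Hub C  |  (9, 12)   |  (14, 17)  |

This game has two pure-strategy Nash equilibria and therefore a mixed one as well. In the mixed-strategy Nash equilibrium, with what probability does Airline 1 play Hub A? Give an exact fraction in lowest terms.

Airline 1's mix p on Hub A must make Airline 2 indifferent between Hub A and Hub C.
Airline 2's payoff from Hub A: 6p + 12(1−p). From Hub C: 2p + 17(1−p).
Set equal: 4p = 5(1−p) → p = 5/9.

5/9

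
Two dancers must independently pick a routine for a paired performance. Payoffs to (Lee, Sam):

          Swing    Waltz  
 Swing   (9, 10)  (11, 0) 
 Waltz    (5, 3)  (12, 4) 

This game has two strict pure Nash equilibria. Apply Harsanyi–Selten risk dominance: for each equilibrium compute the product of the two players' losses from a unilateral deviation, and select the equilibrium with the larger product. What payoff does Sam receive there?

At both Swing: Lee loses 9 − 5 = 4 by deviating; Sam loses 10 − 0 = 10. Product = 4·10 = 40.
At both Waltz: Lee loses 12 − 11 = 1 by deviating; Sam loses 4 − 3 = 1. Product = 1·1 = 1.
40 > 1, so both Swing is risk-dominant. Sam's payoff there is 10.

10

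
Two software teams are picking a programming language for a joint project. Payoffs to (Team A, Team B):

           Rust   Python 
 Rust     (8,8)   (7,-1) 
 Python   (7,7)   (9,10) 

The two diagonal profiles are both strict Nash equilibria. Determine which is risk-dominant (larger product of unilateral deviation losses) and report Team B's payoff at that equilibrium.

At both Rust: Team A loses 8 − 7 = 1 by deviating; Team B loses 8 − (-1) = 9. Product = 1·9 = 9.
At both Python: Team A loses 9 − 7 = 2 by deviating; Team B loses 10 − 7 = 3. Product = 2·3 = 6.
9 > 6, so both Rust is risk-dominant. Team B's payoff there is 8.

8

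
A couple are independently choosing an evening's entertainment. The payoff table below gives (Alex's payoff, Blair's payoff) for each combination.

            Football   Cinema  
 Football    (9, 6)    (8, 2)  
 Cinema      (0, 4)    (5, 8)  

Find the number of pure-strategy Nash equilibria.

Both Football: Alex gets 9 (best alternative 0); Blair gets 6 (best alternative 2). Neither deviates — NE.
Both Cinema is not a NE: Alex would switch to Football (8 > 5).
No other cell survives both best-response checks, so there is 1 pure NE.

1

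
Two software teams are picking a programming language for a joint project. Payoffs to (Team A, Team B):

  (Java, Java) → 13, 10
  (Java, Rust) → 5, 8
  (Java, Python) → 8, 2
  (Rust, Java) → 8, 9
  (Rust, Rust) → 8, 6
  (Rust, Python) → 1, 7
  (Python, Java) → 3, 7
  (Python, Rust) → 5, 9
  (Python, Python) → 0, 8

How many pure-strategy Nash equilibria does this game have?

1

Both Java: Team A gets 13 (best alternative 8); Team B gets 10 (best alternative 8). Neither deviates — NE.
Both Rust is not a NE: Team B would switch to Java (9 > 6).
No other cell survives both best-response checks, so there is 1 pure NE.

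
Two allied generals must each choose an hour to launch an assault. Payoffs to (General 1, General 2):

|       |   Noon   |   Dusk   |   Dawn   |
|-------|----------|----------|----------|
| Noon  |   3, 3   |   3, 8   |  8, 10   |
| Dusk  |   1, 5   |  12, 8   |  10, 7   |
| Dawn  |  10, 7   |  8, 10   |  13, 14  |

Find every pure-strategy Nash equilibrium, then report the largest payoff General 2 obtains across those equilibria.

Both Dusk is a pure NE (General 1: 12 ≥ 8; General 2: 8 ≥ 7). General 2 gets 8.
Both Dawn is a pure NE (General 1: 13 ≥ 10; General 2: 14 ≥ 10). General 2 gets 14.
Every other cell has a profitable deviation for at least one player. Highest of {8, 14} is 14.

14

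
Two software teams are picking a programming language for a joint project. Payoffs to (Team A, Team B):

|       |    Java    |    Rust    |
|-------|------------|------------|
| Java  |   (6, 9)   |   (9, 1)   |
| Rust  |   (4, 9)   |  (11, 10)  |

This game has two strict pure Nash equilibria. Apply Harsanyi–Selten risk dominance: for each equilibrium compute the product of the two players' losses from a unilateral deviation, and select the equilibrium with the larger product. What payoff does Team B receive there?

9

At both Java: Team A loses 6 − 4 = 2 by deviating; Team B loses 9 − 1 = 8. Product = 2·8 = 16.
At both Rust: Team A loses 11 − 9 = 2 by deviating; Team B loses 10 − 9 = 1. Product = 2·1 = 2.
16 > 2, so both Java is risk-dominant. Team B's payoff there is 9.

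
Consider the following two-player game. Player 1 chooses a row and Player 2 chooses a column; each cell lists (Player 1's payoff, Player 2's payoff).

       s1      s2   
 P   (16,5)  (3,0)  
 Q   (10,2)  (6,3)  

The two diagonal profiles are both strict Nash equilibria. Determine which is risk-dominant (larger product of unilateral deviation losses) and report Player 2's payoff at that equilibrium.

At (P, s1): Player 1 loses 16 − 10 = 6 by deviating; Player 2 loses 5 − 0 = 5. Product = 6·5 = 30.
At (Q, s2): Player 1 loses 6 − 3 = 3 by deviating; Player 2 loses 3 − 2 = 1. Product = 3·1 = 3.
30 > 3, so (P, s1) is risk-dominant. Player 2's payoff there is 5.

5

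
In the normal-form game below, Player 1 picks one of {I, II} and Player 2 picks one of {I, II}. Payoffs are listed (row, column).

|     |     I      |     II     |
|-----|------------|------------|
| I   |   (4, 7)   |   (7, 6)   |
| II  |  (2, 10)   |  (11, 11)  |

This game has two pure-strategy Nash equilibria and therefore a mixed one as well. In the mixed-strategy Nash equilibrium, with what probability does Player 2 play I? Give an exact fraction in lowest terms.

Player 2's mix q on I must make Player 1 indifferent between I and II.
Player 1's payoff from I: 4q + 7(1−q). From II: 2q + 11(1−q).
Set equal: 2q = 4(1−q) → q = 4/6 = 2/3.

2/3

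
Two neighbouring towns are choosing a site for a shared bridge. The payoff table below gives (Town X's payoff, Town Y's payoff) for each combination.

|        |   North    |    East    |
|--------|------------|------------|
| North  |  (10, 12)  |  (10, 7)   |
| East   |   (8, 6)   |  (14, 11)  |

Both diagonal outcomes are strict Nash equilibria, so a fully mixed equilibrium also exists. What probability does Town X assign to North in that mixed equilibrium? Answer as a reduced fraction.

Town X's mix p on North must make Town Y indifferent between North and East.
Town Y's payoff from North: 12p + 6(1−p). From East: 7p + 11(1−p).
Set equal: 5p = 5(1−p) → p = 5/10 = 1/2.

1/2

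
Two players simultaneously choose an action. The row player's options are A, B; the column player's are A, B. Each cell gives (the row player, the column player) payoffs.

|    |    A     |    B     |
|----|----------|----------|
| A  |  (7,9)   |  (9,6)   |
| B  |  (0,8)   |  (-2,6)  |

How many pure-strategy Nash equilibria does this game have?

1

Both A: the row player gets 7 (best alternative 0); the column player gets 9 (best alternative 6). Neither deviates — NE.
Both B is not a NE: the row player would switch to A (9 > -2).
No other cell survives both best-response checks, so there is 1 pure NE.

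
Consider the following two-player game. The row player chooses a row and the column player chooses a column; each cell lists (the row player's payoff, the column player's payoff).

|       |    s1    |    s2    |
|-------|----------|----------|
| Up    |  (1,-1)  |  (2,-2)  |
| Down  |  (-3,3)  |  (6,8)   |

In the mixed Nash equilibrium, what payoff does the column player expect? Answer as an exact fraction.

-1/3

The row player mixes with probability p on Up, chosen so the column player is indifferent: (-1)p + 3(1−p) = (-2)p + 8(1−p) gives p = 5/6.
The column player's expected payoff is (-1)·5/6 + 3·1/6 = -1/3.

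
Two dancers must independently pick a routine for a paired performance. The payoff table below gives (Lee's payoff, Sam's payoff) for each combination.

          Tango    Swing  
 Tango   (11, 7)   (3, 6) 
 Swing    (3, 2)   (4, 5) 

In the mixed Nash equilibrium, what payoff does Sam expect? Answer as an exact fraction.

23/4

Lee mixes with probability p on Tango, chosen so Sam is indifferent: 7p + 2(1−p) = 6p + 5(1−p) gives p = 3/4.
Sam's expected payoff is 7·3/4 + 2·1/4 = 23/4.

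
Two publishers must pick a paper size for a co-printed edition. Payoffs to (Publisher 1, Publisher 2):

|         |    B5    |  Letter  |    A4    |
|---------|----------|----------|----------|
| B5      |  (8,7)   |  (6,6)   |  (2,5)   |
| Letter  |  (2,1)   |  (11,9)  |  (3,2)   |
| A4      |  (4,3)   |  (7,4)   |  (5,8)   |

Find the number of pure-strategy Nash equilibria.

3

Both B5: Publisher 1 gets 8 (best alternative 4); Publisher 2 gets 7 (best alternative 6). Neither deviates — NE.
Both Letter: Publisher 1 gets 11 (best alternative 7); Publisher 2 gets 9 (best alternative 2). Neither deviates — NE.
Both A4: Publisher 1 gets 5 (best alternative 3); Publisher 2 gets 8 (best alternative 4). Neither deviates — NE.
(Letter, B5) is not a NE: Publisher 1 would switch to B5 (8 > 2).
No other cell survives both best-response checks, so there are 3 pure NE.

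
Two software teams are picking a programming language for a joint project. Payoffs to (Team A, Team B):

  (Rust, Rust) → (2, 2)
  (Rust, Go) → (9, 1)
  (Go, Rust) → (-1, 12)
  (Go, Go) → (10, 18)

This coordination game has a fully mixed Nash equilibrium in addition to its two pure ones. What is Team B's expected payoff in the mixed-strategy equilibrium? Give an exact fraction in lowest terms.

Team A mixes with probability p on Rust, chosen so Team B is indifferent: 2p + 12(1−p) = 1p + 18(1−p) gives p = 6/7.
Team B's expected payoff is 2·6/7 + 12·1/7 = 24/7.

24/7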